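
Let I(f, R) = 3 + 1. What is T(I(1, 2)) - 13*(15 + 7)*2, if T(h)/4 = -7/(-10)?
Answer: -2846/5 ≈ -569.20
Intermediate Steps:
I(f, R) = 4
T(h) = 14/5 (T(h) = 4*(-7/(-10)) = 4*(-7*(-1/10)) = 4*(7/10) = 14/5)
T(I(1, 2)) - 13*(15 + 7)*2 = 14/5 - 13*(15 + 7)*2 = 14/5 - 286*2 = 14/5 - 13*44 = 14/5 - 572 = -2846/5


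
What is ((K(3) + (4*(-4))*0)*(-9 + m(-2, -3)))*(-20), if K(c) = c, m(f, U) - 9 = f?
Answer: 120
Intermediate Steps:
m(f, U) = 9 + f
((K(3) + (4*(-4))*0)*(-9 + m(-2, -3)))*(-20) = ((3 + (4*(-4))*0)*(-9 + (9 - 2)))*(-20) = ((3 - 16*0)*(-9 + 7))*(-20) = ((3 + 0)*(-2))*(-20) = (3*(-2))*(-20) = -6*(-20) = 120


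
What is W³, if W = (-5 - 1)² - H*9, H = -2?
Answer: 157464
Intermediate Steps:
W = 54 (W = (-5 - 1)² - (-2)*9 = (-6)² - 1*(-18) = 36 + 18 = 54)
W³ = 54³ = 157464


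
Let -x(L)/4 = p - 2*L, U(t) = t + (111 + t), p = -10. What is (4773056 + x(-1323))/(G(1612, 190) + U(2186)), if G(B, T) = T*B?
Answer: 4762512/310763 ≈ 15.325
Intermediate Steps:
U(t) = 111 + 2*t
x(L) = 40 + 8*L (x(L) = -4*(-10 - 2*L) = 40 + 8*L)
G(B, T) = B*T
(4773056 + x(-1323))/(G(1612, 190) + U(2186)) = (4773056 + (40 + 8*(-1323)))/(1612*190 + (111 + 2*2186)) = (4773056 + (40 - 10584))/(306280 + (111 + 4372)) = (4773056 - 10544)/(306280 + 4483) = 4762512/310763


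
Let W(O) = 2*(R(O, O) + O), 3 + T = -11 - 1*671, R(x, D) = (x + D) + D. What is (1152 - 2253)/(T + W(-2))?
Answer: 1101/701 ≈ 1.5706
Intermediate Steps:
R(x, D) = x + 2*D (R(x, D) = (D + x) + D = x + 2*D)
T = -685 (T = -3 + (-11 - 1*671) = -3 + (-11 - 671) = -3 - 682 = -685)
W(O) = 8*O (W(O) = 2*((O + 2*O) + O) = 2*(3*O + O) = 2*(4*O) = 8*O)
(1152 - 2253)/(T + W(-2)) = (1152 - 2253)/(-685 + 8*(-2)) = -1101/(-685 - 16) = -1101/(-701) = -1101*(-1/701) = 1101/701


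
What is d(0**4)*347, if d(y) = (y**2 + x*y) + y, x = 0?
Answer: 0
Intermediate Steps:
d(y) = y + y**2 (d(y) = (y**2 + 0*y) + y = (y**2 + 0) + y = y**2 + y = y + y**2)
d(0**4)*347 = (0**4*(1 + 0**4))*347 = (0*(1 + 0))*347 = (0*1)*347 = 0*347 = 0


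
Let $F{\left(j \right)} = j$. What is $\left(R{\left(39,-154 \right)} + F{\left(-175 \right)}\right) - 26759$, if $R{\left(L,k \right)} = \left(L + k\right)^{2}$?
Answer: $-13709$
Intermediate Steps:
$\left(R{\left(39,-154 \right)} + F{\left(-175 \right)}\right) - 26759 = \left(\left(39 - 154\right)^{2} - 175\right) - 26759 = \left(\left(-115\right)^{2} - 175\right) - 26759 = \left(13225 - 175\right) - 26759 = 13050 - 26759 = -13709$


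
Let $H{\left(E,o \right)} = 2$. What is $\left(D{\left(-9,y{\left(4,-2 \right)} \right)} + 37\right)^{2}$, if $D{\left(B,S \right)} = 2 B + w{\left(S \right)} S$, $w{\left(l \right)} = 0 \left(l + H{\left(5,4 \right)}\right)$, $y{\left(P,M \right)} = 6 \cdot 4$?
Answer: $361$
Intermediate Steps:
$y{\left(P,M \right)} = 24$
$w{\left(l \right)} = 0$ ($w{\left(l \right)} = 0 \left(l + 2\right) = 0 \left(2 + l\right) = 0$)
$D{\left(B,S \right)} = 2 B$ ($D{\left(B,S \right)} = 2 B + 0 S = 2 B + 0 = 2 B$)
$\left(D{\left(-9,y{\left(4,-2 \right)} \right)} + 37\right)^{2} = \left(2 \left(-9\right) + 37\right)^{2} = \left(-18 + 37\right)^{2} = 19^{2} = 361$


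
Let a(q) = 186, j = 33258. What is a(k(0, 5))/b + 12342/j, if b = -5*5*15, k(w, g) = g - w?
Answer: -86541/692875 ≈ -0.12490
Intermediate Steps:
b = -375 (b = -25*15 = -375)
a(k(0, 5))/b + 12342/j = 186/(-375) + 12342/33258 = 186*(-1/375) + 12342*(1/33258) = -62/125 + 2057/5543 = -86541/692875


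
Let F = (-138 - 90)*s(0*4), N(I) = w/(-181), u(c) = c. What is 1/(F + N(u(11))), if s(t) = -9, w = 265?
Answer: 181/371147 ≈ 0.00048768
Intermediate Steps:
N(I) = -265/181 (N(I) = 265/(-181) = 265*(-1/181) = -265/181)
F = 2052 (F = (-138 - 90)*(-9) = -228*(-9) = 2052)
1/(F + N(u(11))) = 1/(2052 - 265/181) = 1/(371147/181) = 181/371147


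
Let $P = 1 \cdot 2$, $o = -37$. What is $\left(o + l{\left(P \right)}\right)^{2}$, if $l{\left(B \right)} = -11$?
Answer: $2304$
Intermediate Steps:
$P = 2$
$\left(o + l{\left(P \right)}\right)^{2} = \left(-37 - 11\right)^{2} = \left(-48\right)^{2} = 2304$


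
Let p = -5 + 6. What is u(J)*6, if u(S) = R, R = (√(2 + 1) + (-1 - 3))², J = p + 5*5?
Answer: 114 - 48*√3 ≈ 30.862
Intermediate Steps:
p = 1
J = 26 (J = 1 + 5*5 = 1 + 25 = 26)
R = (-4 + √3)² (R = (√3 - 4)² = (-4 + √3)² ≈ 5.1436)
u(S) = (4 - √3)²
u(J)*6 = (4 - √3)²*6 = 6*(4 - √3)²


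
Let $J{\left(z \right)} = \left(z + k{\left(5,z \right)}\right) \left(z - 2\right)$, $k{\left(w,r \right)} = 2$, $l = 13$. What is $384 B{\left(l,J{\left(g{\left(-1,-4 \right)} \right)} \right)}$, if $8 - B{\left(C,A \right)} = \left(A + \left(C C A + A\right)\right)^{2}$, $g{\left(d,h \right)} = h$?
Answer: $-1616907264$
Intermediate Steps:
$J{\left(z \right)} = \left(-2 + z\right) \left(2 + z\right)$ ($J{\left(z \right)} = \left(z + 2\right) \left(z - 2\right) = \left(2 + z\right) \left(-2 + z\right) = \left(-2 + z\right) \left(2 + z\right)$)
$B{\left(C,A \right)} = 8 - \left(2 A + A C^{2}\right)^{2}$ ($B{\left(C,A \right)} = 8 - \left(A + \left(C C A + A\right)\right)^{2} = 8 - \left(A + \left(C^{2} A + A\right)\right)^{2} = 8 - \left(A + \left(A C^{2} + A\right)\right)^{2} = 8 - \left(A + \left(A + A C^{2}\right)\right)^{2} = 8 - \left(2 A + A C^{2}\right)^{2}$)
$384 B{\left(l,J{\left(g{\left(-1,-4 \right)} \right)} \right)} = 384 \left(8 - \left(-4 + \left(-4\right)^{2}\right)^{2} \left(2 + 13^{2}\right)^{2}\right) = 384 \left(8 - \left(-4 + 16\right)^{2} \left(2 + 169\right)^{2}\right) = 384 \left(8 - 12^{2} \cdot 171^{2}\right) = 384 \left(8 - 144 \cdot 29241\right) = 384 \left(8 - 4210704\right) = 384 \left(-4210696\right) = -1616907264$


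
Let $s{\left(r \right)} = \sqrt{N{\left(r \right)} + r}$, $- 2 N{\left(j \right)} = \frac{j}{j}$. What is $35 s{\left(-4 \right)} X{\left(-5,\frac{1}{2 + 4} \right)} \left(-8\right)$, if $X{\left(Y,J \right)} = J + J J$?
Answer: $- \frac{245 i \sqrt{2}}{3} \approx - 115.49 i$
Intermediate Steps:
$N{\left(j \right)} = - \frac{1}{2}$ ($N{\left(j \right)} = - \frac{j \frac{1}{j}}{2} = \left(- \frac{1}{2}\right) 1 = - \frac{1}{2}$)
$X{\left(Y,J \right)} = J + J^{2}$
$s{\left(r \right)} = \sqrt{- \frac{1}{2} + r}$
$35 s{\left(-4 \right)} X{\left(-5,\frac{1}{2 + 4} \right)} \left(-8\right) = 35 \frac{\sqrt{-2 + 4 \left(-4\right)}}{2} \frac{1 + \frac{1}{2 + 4}}{2 + 4} \left(-8\right) = 35 \frac{\sqrt{-2 - 16}}{2} \frac{1 + \frac{1}{6}}{6} \left(-8\right) = 35 \frac{\sqrt{-18}}{2} \frac{1 + \frac{1}{6}}{6} \left(-8\right) = 35 \frac{3 i \sqrt{2}}{2} \cdot \frac{1}{6} \cdot \frac{7}{6} \left(-8\right) = 35 \frac{3 i \sqrt{2}}{2} \cdot \frac{7}{36} \left(-8\right) = 35 \frac{7 i \sqrt{2}}{24} \left(-8\right) = 35 \left(- \frac{7 i \sqrt{2}}{3}\right) = - \frac{245 i \sqrt{2}}{3}$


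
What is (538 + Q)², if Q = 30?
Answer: 322624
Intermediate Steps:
(538 + Q)² = (538 + 30)² = 568² = 322624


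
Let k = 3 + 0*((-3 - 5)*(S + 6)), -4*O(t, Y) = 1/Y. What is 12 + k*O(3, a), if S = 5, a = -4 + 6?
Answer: 93/8 ≈ 11.625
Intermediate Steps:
a = 2
O(t, Y) = -1/(4*Y)
k = 3 (k = 3 + 0*((-3 - 5)*(5 + 6)) = 3 + 0*(-8*11) = 3 + 0*(-88) = 3 + 0 = 3)
12 + k*O(3, a) = 12 + 3*(-1/4/2) = 12 + 3*(-1/4*1/2) = 12 + 3*(-1/8) = 12 - 3/8 = 93/8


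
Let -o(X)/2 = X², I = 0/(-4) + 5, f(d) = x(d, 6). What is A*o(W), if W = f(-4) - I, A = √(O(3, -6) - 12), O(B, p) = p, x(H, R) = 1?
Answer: -96*I*√2 ≈ -135.76*I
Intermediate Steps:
f(d) = 1
I = 5 (I = 0*(-¼) + 5 = 0 + 5 = 5)
A = 3*I*√2 (A = √(-6 - 12) = √(-18) = 3*I*√2 ≈ 4.2426*I)
W = -4 (W = 1 - 1*5 = 1 - 5 = -4)
o(X) = -2*X²
A*o(W) = (3*I*√2)*(-2*(-4)²) = (3*I*√2)*(-2*16) = (3*I*√2)*(-32) = -96*I*√2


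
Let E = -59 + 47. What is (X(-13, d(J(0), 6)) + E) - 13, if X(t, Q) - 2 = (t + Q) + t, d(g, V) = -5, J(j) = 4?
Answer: -54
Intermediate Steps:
X(t, Q) = 2 + Q + 2*t (X(t, Q) = 2 + ((t + Q) + t) = 2 + ((Q + t) + t) = 2 + (Q + 2*t) = 2 + Q + 2*t)
E = -12
(X(-13, d(J(0), 6)) + E) - 13 = ((2 - 5 + 2*(-13)) - 12) - 13 = ((2 - 5 - 26) - 12) - 13 = (-29 - 12) - 13 = -41 - 13 = -54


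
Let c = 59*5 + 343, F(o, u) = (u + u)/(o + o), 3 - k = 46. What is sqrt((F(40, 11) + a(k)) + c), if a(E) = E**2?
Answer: sqrt(994910)/20 ≈ 49.873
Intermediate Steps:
k = -43 (k = 3 - 1*46 = 3 - 46 = -43)
F(o, u) = u/o (F(o, u) = (2*u)/((2*o)) = (2*u)*(1/(2*o)) = u/o)
c = 638 (c = 295 + 343 = 638)
sqrt((F(40, 11) + a(k)) + c) = sqrt((11/40 + (-43)**2) + 638) = sqrt((11*(1/40) + 1849) + 638) = sqrt((11/40 + 1849) + 638) = sqrt(73971/40 + 638) = sqrt(99491/40) = sqrt(994910)/20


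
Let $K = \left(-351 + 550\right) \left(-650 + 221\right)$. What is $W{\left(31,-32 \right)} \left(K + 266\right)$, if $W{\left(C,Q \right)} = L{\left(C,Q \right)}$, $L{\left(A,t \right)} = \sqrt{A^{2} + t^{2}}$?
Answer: $- 85105 \sqrt{1985} \approx -3.7917 \cdot 10^{6}$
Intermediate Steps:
$K = -85371$ ($K = 199 \left(-429\right) = -85371$)
$W{\left(C,Q \right)} = \sqrt{C^{2} + Q^{2}}$
$W{\left(31,-32 \right)} \left(K + 266\right) = \sqrt{31^{2} + \left(-32\right)^{2}} \left(-85371 + 266\right) = \sqrt{961 + 1024} \left(-85105\right) = \sqrt{1985} \left(-85105\right) = - 85105 \sqrt{1985}$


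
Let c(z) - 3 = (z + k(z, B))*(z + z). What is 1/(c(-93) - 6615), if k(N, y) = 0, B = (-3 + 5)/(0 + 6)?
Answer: 1/10686 ≈ 9.3580e-5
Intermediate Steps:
B = ⅓ (B = 2/6 = 2*(⅙) = ⅓ ≈ 0.33333)
c(z) = 3 + 2*z² (c(z) = 3 + (z + 0)*(z + z) = 3 + z*(2*z) = 3 + 2*z²)
1/(c(-93) - 6615) = 1/((3 + 2*(-93)²) - 6615) = 1/((3 + 2*8649) - 6615) = 1/((3 + 17298) - 6615) = 1/(17301 - 6615) = 1/10686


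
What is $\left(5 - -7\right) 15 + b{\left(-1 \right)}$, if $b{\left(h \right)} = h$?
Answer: $179$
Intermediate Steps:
$\left(5 - -7\right) 15 + b{\left(-1 \right)} = \left(5 - -7\right) 15 - 1 = \left(5 + 7\right) 15 - 1 = 12 \cdot 15 - 1 = 180 - 1 = 179$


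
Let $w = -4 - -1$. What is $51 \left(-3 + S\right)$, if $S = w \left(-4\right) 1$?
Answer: $459$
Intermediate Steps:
$w = -3$ ($w = -4 + 1 = -3$)
$S = 12$ ($S = \left(-3\right) \left(-4\right) 1 = 12 \cdot 1 = 12$)
$51 \left(-3 + S\right) = 51 \left(-3 + 12\right) = 51 \cdot 9 = 459$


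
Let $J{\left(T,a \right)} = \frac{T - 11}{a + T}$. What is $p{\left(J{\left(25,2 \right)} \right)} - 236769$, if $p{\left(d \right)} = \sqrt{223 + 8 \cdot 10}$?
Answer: $-236769 + \sqrt{303} \approx -2.3675 \cdot 10^{5}$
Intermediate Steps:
$J{\left(T,a \right)} = \frac{-11 + T}{T + a}$
$p{\left(d \right)} = \sqrt{303}$ ($p{\left(d \right)} = \sqrt{223 + 80} = \sqrt{303}$)
$p{\left(J{\left(25,2 \right)} \right)} - 236769 = \sqrt{303} - 236769 = -236769 + \sqrt{303}$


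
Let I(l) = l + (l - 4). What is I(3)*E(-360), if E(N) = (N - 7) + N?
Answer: -1454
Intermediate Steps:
E(N) = -7 + 2*N (E(N) = (-7 + N) + N = -7 + 2*N)
I(l) = -4 + 2*l (I(l) = l + (-4 + l) = -4 + 2*l)
I(3)*E(-360) = (-4 + 2*3)*(-7 + 2*(-360)) = (-4 + 6)*(-7 - 720) = 2*(-727) = -1454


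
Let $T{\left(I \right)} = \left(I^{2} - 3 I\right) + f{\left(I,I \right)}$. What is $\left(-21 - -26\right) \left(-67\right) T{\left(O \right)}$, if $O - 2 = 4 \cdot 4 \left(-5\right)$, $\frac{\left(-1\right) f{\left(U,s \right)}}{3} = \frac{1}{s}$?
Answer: $- \frac{55030115}{26} \approx -2.1165 \cdot 10^{6}$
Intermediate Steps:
$f{\left(U,s \right)} = - \frac{3}{s}$
$O = -78$ ($O = 2 + 4 \cdot 4 \left(-5\right) = 2 + 16 \left(-5\right) = 2 - 80 = -78$)
$T{\left(I \right)} = I^{2} - 3 I - \frac{3}{I}$ ($T{\left(I \right)} = \left(I^{2} - 3 I\right) - \frac{3}{I} = I^{2} - 3 I - \frac{3}{I}$)
$\left(-21 - -26\right) \left(-67\right) T{\left(O \right)} = \left(-21 - -26\right) \left(-67\right) \frac{-3 + \left(-78\right)^{2} \left(-3 - 78\right)}{-78} = \left(-21 + 26\right) \left(-67\right) \left(- \frac{-3 + 6084 \left(-81\right)}{78}\right) = 5 \left(-67\right) \left(- \frac{-3 - 492804}{78}\right) = - 335 \left(\left(- \frac{1}{78}\right) \left(-492807\right)\right) = \left(-335\right) \frac{164269}{26} = - \frac{55030115}{26}$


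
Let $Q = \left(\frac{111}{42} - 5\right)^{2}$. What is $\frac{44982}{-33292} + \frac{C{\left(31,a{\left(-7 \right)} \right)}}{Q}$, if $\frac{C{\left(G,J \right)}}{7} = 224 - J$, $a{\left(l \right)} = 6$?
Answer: $\frac{707751331}{2589642} \approx 273.3$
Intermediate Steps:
$C{\left(G,J \right)} = 1568 - 7 J$ ($C{\left(G,J \right)} = 7 \left(224 - J\right) = 1568 - 7 J$)
$Q = \frac{1089}{196}$ ($Q = \left(111 \cdot \frac{1}{42} - 5\right)^{2} = \left(\frac{37}{14} - 5\right)^{2} = \left(- \frac{33}{14}\right)^{2} = \frac{1089}{196} \approx 5.5561$)
$\frac{44982}{-33292} + \frac{C{\left(31,a{\left(-7 \right)} \right)}}{Q} = \frac{44982}{-33292} + \frac{1568 - 42}{\frac{1089}{196}} = 44982 \left(- \frac{1}{33292}\right) + \left(1568 - 42\right) \frac{196}{1089} = - \frac{3213}{2378} + 1526 \cdot \frac{196}{1089} = - \frac{3213}{2378} + \frac{299096}{1089} = \frac{707751331}{2589642}$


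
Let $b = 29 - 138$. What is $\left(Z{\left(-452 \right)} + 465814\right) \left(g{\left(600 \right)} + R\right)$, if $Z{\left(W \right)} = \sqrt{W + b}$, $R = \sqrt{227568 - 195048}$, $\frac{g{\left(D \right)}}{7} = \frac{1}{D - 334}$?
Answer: $\frac{\left(1 + 76 \sqrt{8130}\right) \left(465814 + i \sqrt{561}\right)}{38} \approx 8.4014 \cdot 10^{7} + 4271.9 i$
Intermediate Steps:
$b = -109$ ($b = 29 - 138 = -109$)
$g{\left(D \right)} = \frac{7}{-334 + D}$ ($g{\left(D \right)} = \frac{7}{D - 334} = \frac{7}{-334 + D}$)
$R = 2 \sqrt{8130}$ ($R = \sqrt{32520} = 2 \sqrt{8130} \approx 180.33$)
$Z{\left(W \right)} = \sqrt{-109 + W}$ ($Z{\left(W \right)} = \sqrt{W - 109} = \sqrt{-109 + W}$)
$\left(Z{\left(-452 \right)} + 465814\right) \left(g{\left(600 \right)} + R\right) = \left(\sqrt{-109 - 452} + 465814\right) \left(\frac{7}{-334 + 600} + 2 \sqrt{8130}\right) = \left(\sqrt{-561} + 465814\right) \left(\frac{7}{266} + 2 \sqrt{8130}\right) = \left(i \sqrt{561} + 465814\right) \left(7 \cdot \frac{1}{266} + 2 \sqrt{8130}\right) = \left(465814 + i \sqrt{561}\right) \left(\frac{1}{38} + 2 \sqrt{8130}\right)$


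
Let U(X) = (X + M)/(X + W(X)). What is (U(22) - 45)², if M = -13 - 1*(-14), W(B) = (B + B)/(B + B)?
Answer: 1936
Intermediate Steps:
W(B) = 1 (W(B) = (2*B)/((2*B)) = (2*B)*(1/(2*B)) = 1)
M = 1 (M = -13 + 14 = 1)
U(X) = 1 (U(X) = (X + 1)/(X + 1) = (1 + X)/(1 + X) = 1)
(U(22) - 45)² = (1 - 45)² = (-44)² = 1936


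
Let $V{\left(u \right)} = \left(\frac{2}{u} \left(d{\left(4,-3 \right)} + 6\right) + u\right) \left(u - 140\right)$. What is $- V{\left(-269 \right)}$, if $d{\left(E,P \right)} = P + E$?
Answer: $- \frac{29601375}{269} \approx -1.1004 \cdot 10^{5}$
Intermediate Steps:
$d{\left(E,P \right)} = E + P$
$V{\left(u \right)} = \left(-140 + u\right) \left(u + \frac{14}{u}\right)$ ($V{\left(u \right)} = \left(\frac{2}{u} \left(\left(4 - 3\right) + 6\right) + u\right) \left(u - 140\right) = \left(\frac{2}{u} \left(1 + 6\right) + u\right) \left(-140 + u\right) = \left(\frac{2}{u} 7 + u\right) \left(-140 + u\right) = \left(\frac{14}{u} + u\right) \left(-140 + u\right) = \left(u + \frac{14}{u}\right) \left(-140 + u\right) = \left(-140 + u\right) \left(u + \frac{14}{u}\right)$)
$- V{\left(-269 \right)} = - (14 + \left(-269\right)^{2} - \frac{1960}{-269} - -37660) = - (14 + 72361 - - \frac{1960}{269} + 37660) = - (14 + 72361 + \frac{1960}{269} + 37660) = \left(-1\right) \frac{29601375}{269} = - \frac{29601375}{269}$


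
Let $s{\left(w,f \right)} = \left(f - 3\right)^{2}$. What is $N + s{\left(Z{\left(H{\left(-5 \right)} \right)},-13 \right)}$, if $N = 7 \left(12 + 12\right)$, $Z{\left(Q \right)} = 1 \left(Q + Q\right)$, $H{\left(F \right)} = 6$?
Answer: $424$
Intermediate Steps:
$Z{\left(Q \right)} = 2 Q$ ($Z{\left(Q \right)} = 1 \cdot 2 Q = 2 Q$)
$s{\left(w,f \right)} = \left(-3 + f\right)^{2}$
$N = 168$ ($N = 7 \cdot 24 = 168$)
$N + s{\left(Z{\left(H{\left(-5 \right)} \right)},-13 \right)} = 168 + \left(-3 - 13\right)^{2} = 168 + \left(-16\right)^{2} = 168 + 256 = 424$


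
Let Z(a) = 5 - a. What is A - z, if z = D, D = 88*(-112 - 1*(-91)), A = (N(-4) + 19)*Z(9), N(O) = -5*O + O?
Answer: 1708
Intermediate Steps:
N(O) = -4*O
A = -140 (A = (-4*(-4) + 19)*(5 - 1*9) = (16 + 19)*(5 - 9) = 35*(-4) = -140)
D = -1848 (D = 88*(-112 + 91) = 88*(-21) = -1848)
z = -1848
A - z = -140 - 1*(-1848) = -140 + 1848 = 1708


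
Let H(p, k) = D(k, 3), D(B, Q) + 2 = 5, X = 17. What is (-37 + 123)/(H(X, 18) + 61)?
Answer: 43/32 ≈ 1.3438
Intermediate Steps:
D(B, Q) = 3 (D(B, Q) = -2 + 5 = 3)
H(p, k) = 3
(-37 + 123)/(H(X, 18) + 61) = (-37 + 123)/(3 + 61) = 86/64 = 86*(1/64) = 43/32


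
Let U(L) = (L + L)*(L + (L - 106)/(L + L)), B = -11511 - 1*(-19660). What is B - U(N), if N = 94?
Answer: -9511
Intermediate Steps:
B = 8149 (B = -11511 + 19660 = 8149)
U(L) = 2*L*(L + (-106 + L)/(2*L)) (U(L) = (2*L)*(L + (-106 + L)/((2*L))) = (2*L)*(L + (-106 + L)*(1/(2*L))) = (2*L)*(L + (-106 + L)/(2*L)) = 2*L*(L + (-106 + L)/(2*L)))
B - U(N) = 8149 - (-106 + 94 + 2*94**2) = 8149 - (-106 + 94 + 2*8836) = 8149 - (-106 + 94 + 17672) = 8149 - 1*17660 = 8149 - 17660 = -9511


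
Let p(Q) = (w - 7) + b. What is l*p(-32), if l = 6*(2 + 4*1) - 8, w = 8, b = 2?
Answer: 84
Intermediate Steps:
l = 28 (l = 6*(2 + 4) - 8 = 6*6 - 8 = 36 - 8 = 28)
p(Q) = 3 (p(Q) = (8 - 7) + 2 = 1 + 2 = 3)
l*p(-32) = 28*3 = 84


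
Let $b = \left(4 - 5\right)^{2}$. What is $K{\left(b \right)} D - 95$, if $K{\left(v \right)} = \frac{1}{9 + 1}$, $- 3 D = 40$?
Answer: $- \frac{289}{3} \approx -96.333$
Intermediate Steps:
$D = - \frac{40}{3}$ ($D = \left(- \frac{1}{3}\right) 40 = - \frac{40}{3} \approx -13.333$)
$b = 1$ ($b = \left(-1\right)^{2} = 1$)
$K{\left(v \right)} = \frac{1}{10}$
$K{\left(b \right)} D - 95 = \frac{1}{10} \left(- \frac{40}{3}\right) - 95 = - \frac{4}{3} - 95 = - \frac{289}{3}$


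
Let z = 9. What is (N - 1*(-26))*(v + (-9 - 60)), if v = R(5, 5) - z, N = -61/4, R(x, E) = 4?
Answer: -1591/2 ≈ -795.50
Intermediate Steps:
N = -61/4 (N = -61*1/4 = -61/4 ≈ -15.250)
v = -5 (v = 4 - 1*9 = 4 - 9 = -5)
(N - 1*(-26))*(v + (-9 - 60)) = (-61/4 - 1*(-26))*(-5 + (-9 - 60)) = (-61/4 + 26)*(-5 - 69) = (43/4)*(-74) = -1591/2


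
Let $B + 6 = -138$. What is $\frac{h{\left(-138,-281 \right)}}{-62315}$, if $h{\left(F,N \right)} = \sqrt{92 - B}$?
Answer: $- \frac{2 \sqrt{59}}{62315} \approx -0.00024653$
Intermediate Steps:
$B = -144$ ($B = -6 - 138 = -144$)
$h{\left(F,N \right)} = 2 \sqrt{59}$ ($h{\left(F,N \right)} = \sqrt{92 - -144} = \sqrt{92 + 144} = \sqrt{236} = 2 \sqrt{59}$)
$\frac{h{\left(-138,-281 \right)}}{-62315} = \frac{2 \sqrt{59}}{-62315} = 2 \sqrt{59} \left(- \frac{1}{62315}\right) = - \frac{2 \sqrt{59}}{62315}$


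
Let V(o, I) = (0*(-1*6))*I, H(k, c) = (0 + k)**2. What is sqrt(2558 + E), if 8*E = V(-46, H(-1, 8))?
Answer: sqrt(2558) ≈ 50.577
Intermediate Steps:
H(k, c) = k**2
V(o, I) = 0 (V(o, I) = (0*(-6))*I = 0*I = 0)
E = 0 (E = (1/8)*0 = 0)
sqrt(2558 + E) = sqrt(2558 + 0) = sqrt(2558)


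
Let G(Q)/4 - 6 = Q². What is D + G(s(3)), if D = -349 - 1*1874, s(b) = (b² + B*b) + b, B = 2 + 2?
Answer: 105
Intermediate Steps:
B = 4
s(b) = b² + 5*b (s(b) = (b² + 4*b) + b = b² + 5*b)
G(Q) = 24 + 4*Q²
D = -2223 (D = -349 - 1874 = -2223)
D + G(s(3)) = -2223 + (24 + 4*(3*(5 + 3))²) = -2223 + (24 + 4*(3*8)²) = -2223 + (24 + 4*24²) = -2223 + (24 + 4*576) = -2223 + (24 + 2304) = -2223 + 2328 = 105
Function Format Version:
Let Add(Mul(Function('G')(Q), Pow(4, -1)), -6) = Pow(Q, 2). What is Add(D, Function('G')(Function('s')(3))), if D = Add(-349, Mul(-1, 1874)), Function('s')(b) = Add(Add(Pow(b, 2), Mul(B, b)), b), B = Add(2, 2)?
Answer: 105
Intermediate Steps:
B = 4
Function('s')(b) = Add(Pow(b, 2), Mul(5, b)) (Function('s')(b) = Add(Add(Pow(b, 2), Mul(4, b)), b) = Add(Pow(b, 2), Mul(5, b)))
Function('G')(Q) = Add(24, Mul(4, Pow(Q, 2)))
D = -2223 (D = Add(-349, -1874) = -2223)
Add(D, Function('G')(Function('s')(3))) = Add(-2223, Add(24, Mul(4, Pow(Mul(3, Add(5, 3)), 2)))) = Add(-2223, Add(24, Mul(4, Pow(Mul(3, 8), 2)))) = Add(-2223, Add(24, Mul(4, Pow(24, 2)))) = Add(-2223, Add(24, Mul(4, 576))) = Add(-2223, Add(24, 2304)) = Add(-2223, 2328) = 105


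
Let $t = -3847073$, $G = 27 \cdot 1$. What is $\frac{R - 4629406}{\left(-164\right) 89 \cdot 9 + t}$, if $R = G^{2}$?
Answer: $\frac{4628677}{3978437} \approx 1.1634$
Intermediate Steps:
$G = 27$
$R = 729$ ($R = 27^{2} = 729$)
$\frac{R - 4629406}{\left(-164\right) 89 \cdot 9 + t} = \frac{729 - 4629406}{\left(-164\right) 89 \cdot 9 - 3847073} = - \frac{4628677}{\left(-14596\right) 9 - 3847073} = - \frac{4628677}{-131364 - 3847073} = - \frac{4628677}{-3978437} = \left(-4628677\right) \left(- \frac{1}{3978437}\right) = \frac{4628677}{3978437}$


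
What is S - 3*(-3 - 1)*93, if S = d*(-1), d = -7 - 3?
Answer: 1126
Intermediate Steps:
d = -10
S = 10 (S = -10*(-1) = 10)
S - 3*(-3 - 1)*93 = 10 - 3*(-3 - 1)*93 = 10 - 3*(-4)*93 = 10 + 12*93 = 10 + 1116 = 1126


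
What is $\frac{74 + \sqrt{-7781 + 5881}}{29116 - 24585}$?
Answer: $\frac{74}{4531} + \frac{10 i \sqrt{19}}{4531} \approx 0.016332 + 0.0096202 i$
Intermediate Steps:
$\frac{74 + \sqrt{-7781 + 5881}}{29116 - 24585} = \frac{74 + \sqrt{-1900}}{29116 - 24585} = \frac{74 + 10 i \sqrt{19}}{4531} = \left(74 + 10 i \sqrt{19}\right) \frac{1}{4531} = \frac{74}{4531} + \frac{10 i \sqrt{19}}{4531}$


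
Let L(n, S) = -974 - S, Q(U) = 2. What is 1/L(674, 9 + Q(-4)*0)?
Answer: -1/983 ≈ -0.0010173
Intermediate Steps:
1/L(674, 9 + Q(-4)*0) = 1/(-974 - (9 + 2*0)) = 1/(-974 - (9 + 0)) = 1/(-974 - 1*9) = 1/(-974 - 9) = 1/(-983) = -1/983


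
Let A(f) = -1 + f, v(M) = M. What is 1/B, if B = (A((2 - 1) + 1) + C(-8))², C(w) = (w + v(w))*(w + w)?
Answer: 1/66049 ≈ 1.5140e-5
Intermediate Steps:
C(w) = 4*w² (C(w) = (w + w)*(w + w) = (2*w)*(2*w) = 4*w²)
B = 66049 (B = ((-1 + ((2 - 1) + 1)) + 4*(-8)²)² = ((-1 + (1 + 1)) + 4*64)² = ((-1 + 2) + 256)² = (1 + 256)² = 257² = 66049)
1/B = 1/66049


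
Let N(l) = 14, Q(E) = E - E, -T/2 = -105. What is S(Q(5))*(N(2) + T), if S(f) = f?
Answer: 0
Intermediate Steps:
T = 210 (T = -2*(-105) = 210)
Q(E) = 0
S(Q(5))*(N(2) + T) = 0*(14 + 210) = 0*224 = 0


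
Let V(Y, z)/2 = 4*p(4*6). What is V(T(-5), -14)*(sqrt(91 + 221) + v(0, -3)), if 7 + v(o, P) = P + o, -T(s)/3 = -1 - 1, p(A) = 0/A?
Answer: 0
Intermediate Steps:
p(A) = 0
T(s) = 6 (T(s) = -3*(-1 - 1) = -3*(-2) = 6)
v(o, P) = -7 + P + o (v(o, P) = -7 + (P + o) = -7 + P + o)
V(Y, z) = 0 (V(Y, z) = 2*(4*0) = 2*0 = 0)
V(T(-5), -14)*(sqrt(91 + 221) + v(0, -3)) = 0*(sqrt(91 + 221) + (-7 - 3 + 0)) = 0*(sqrt(312) - 10) = 0*(2*sqrt(78) - 10) = 0*(-10 + 2*sqrt(78)) = 0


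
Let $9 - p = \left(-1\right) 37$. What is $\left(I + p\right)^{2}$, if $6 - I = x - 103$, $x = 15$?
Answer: $19600$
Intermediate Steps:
$I = 94$ ($I = 6 - \left(15 - 103\right) = 6 - -88 = 6 + 88 = 94$)
$p = 46$ ($p = 9 - \left(-1\right) 37 = 9 - -37 = 9 + 37 = 46$)
$\left(I + p\right)^{2} = \left(94 + 46\right)^{2} = 140^{2} = 19600$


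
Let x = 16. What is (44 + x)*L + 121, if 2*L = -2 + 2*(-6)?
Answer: -299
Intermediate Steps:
L = -7 (L = (-2 + 2*(-6))/2 = (-2 - 12)/2 = (½)*(-14) = -7)
(44 + x)*L + 121 = (44 + 16)*(-7) + 121 = 60*(-7) + 121 = -420 + 121 = -299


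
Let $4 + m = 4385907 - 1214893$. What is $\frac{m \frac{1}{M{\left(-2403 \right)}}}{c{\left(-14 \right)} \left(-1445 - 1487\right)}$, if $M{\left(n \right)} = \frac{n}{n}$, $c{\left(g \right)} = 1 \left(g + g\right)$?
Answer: $\frac{1585505}{41048} \approx 38.626$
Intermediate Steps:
$c{\left(g \right)} = 2 g$ ($c{\left(g \right)} = 1 \cdot 2 g = 2 g$)
$M{\left(n \right)} = 1$
$m = 3171010$ ($m = -4 + \left(4385907 - 1214893\right) = -4 + 3171014 = 3171010$)
$\frac{m \frac{1}{M{\left(-2403 \right)}}}{c{\left(-14 \right)} \left(-1445 - 1487\right)} = \frac{3171010 \cdot 1^{-1}}{2 \left(-14\right) \left(-1445 - 1487\right)} = \frac{3171010 \cdot 1}{\left(-28\right) \left(-2932\right)} = \frac{3171010}{82096} = 3171010 \cdot \frac{1}{82096} = \frac{1585505}{41048}$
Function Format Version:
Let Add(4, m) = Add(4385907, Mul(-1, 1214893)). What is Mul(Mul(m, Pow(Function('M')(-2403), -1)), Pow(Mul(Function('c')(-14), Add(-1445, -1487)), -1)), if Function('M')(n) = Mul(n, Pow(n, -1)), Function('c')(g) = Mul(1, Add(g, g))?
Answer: Rational(1585505, 41048) ≈ 38.626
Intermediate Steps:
Function('c')(g) = Mul(2, g) (Function('c')(g) = Mul(1, Mul(2, g)) = Mul(2, g))
Function('M')(n) = 1
m = 3171010 (m = Add(-4, Add(4385907, Mul(-1, 1214893))) = Add(-4, Add(4385907, -1214893)) = Add(-4, 3171014) = 3171010)
Mul(Mul(m, Pow(Function('M')(-2403), -1)), Pow(Mul(Function('c')(-14), Add(-1445, -1487)), -1)) = Mul(Mul(3171010, Pow(1, -1)), Pow(Mul(Mul(2, -14), Add(-1445, -1487)), -1)) = Mul(Mul(3171010, 1), Pow(Mul(-28, -2932), -1)) = Mul(3171010, Pow(82096, -1)) = Mul(3171010, Rational(1, 82096)) = Rational(1585505, 41048)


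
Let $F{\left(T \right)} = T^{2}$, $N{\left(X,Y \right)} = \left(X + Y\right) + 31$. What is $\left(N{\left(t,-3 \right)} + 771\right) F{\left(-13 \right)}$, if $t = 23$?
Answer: $138918$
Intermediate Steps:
$N{\left(X,Y \right)} = 31 + X + Y$
$\left(N{\left(t,-3 \right)} + 771\right) F{\left(-13 \right)} = \left(\left(31 + 23 - 3\right) + 771\right) \left(-13\right)^{2} = \left(51 + 771\right) 169 = 822 \cdot 169 = 138918$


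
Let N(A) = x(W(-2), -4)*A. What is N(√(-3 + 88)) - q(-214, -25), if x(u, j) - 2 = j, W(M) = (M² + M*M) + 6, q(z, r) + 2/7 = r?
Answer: 177/7 - 2*√85 ≈ 6.8466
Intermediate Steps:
q(z, r) = -2/7 + r
W(M) = 6 + 2*M² (W(M) = (M² + M²) + 6 = 2*M² + 6 = 6 + 2*M²)
x(u, j) = 2 + j
N(A) = -2*A (N(A) = (2 - 4)*A = -2*A)
N(√(-3 + 88)) - q(-214, -25) = -2*√(-3 + 88) - (-2/7 - 25) = -2*√85 - 1*(-177/7) = -2*√85 + 177/7 = 177/7 - 2*√85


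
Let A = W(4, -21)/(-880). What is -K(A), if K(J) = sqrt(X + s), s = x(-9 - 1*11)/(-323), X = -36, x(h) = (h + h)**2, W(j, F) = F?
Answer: -2*I*sqrt(1068161)/323 ≈ -6.3995*I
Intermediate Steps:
x(h) = 4*h**2 (x(h) = (2*h)**2 = 4*h**2)
s = -1600/323 (s = (4*(-9 - 1*11)**2)/(-323) = (4*(-9 - 11)**2)*(-1/323) = (4*(-20)**2)*(-1/323) = (4*400)*(-1/323) = 1600*(-1/323) = -1600/323 ≈ -4.9536)
A = 21/880 (A = -21/(-880) = -21*(-1/880) = 21/880 ≈ 0.023864)
K(J) = 2*I*sqrt(1068161)/323 (K(J) = sqrt(-36 - 1600/323) = sqrt(-13228/323) = 2*I*sqrt(1068161)/323)
-K(A) = -2*I*sqrt(1068161)/323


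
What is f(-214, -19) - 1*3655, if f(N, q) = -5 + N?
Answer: -3874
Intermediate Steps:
f(-214, -19) - 1*3655 = (-5 - 214) - 1*3655 = -219 - 3655 = -3874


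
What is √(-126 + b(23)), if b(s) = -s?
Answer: I*√149 ≈ 12.207*I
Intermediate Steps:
√(-126 + b(23)) = √(-126 - 1*23) = √(-126 - 23) = √(-149) = I*√149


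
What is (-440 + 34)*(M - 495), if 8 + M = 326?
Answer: 71862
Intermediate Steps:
M = 318 (M = -8 + 326 = 318)
(-440 + 34)*(M - 495) = (-440 + 34)*(318 - 495) = -406*(-177) = 71862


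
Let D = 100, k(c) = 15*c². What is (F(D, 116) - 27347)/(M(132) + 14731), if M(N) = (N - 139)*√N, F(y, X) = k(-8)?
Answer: -388706897/216995893 - 369418*√33/216995893 ≈ -1.8011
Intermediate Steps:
F(y, X) = 960 (F(y, X) = 15*(-8)² = 15*64 = 960)
M(N) = √N*(-139 + N) (M(N) = (-139 + N)*√N = √N*(-139 + N))
(F(D, 116) - 27347)/(M(132) + 14731) = (960 - 27347)/(√132*(-139 + 132) + 14731) = -26387/((2*√33)*(-7) + 14731) = -26387/(-14*√33 + 14731) = -26387/(14731 - 14*√33)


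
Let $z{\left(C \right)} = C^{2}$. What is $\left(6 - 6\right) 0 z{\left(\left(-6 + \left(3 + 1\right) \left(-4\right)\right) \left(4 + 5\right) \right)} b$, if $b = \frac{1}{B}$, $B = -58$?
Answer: $0$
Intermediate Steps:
$b = - \frac{1}{58}$ ($b = \frac{1}{-58} = - \frac{1}{58} \approx -0.017241$)
$\left(6 - 6\right) 0 z{\left(\left(-6 + \left(3 + 1\right) \left(-4\right)\right) \left(4 + 5\right) \right)} b = \left(6 - 6\right) 0 \left(\left(-6 + \left(3 + 1\right) \left(-4\right)\right) \left(4 + 5\right)\right)^{2} \left(- \frac{1}{58}\right) = 0 \cdot 0 \left(\left(-6 + 4 \left(-4\right)\right) 9\right)^{2} \left(- \frac{1}{58}\right) = 0 \left(\left(-6 - 16\right) 9\right)^{2} \left(- \frac{1}{58}\right) = 0 \left(\left(-22\right) 9\right)^{2} \left(- \frac{1}{58}\right) = 0 \left(-198\right)^{2} \left(- \frac{1}{58}\right) = 0 \cdot 39204 \left(- \frac{1}{58}\right) = 0 \left(- \frac{1}{58}\right) = 0$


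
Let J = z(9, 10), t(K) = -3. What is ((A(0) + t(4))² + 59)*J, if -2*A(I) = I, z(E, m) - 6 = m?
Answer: 1088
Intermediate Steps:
z(E, m) = 6 + m
A(I) = -I/2
J = 16 (J = 6 + 10 = 16)
((A(0) + t(4))² + 59)*J = ((-½*0 - 3)² + 59)*16 = ((0 - 3)² + 59)*16 = ((-3)² + 59)*16 = (9 + 59)*16 = 68*16 = 1088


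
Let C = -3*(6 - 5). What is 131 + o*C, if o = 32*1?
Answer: 35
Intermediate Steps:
C = -3 (C = -3*1 = -3)
o = 32
131 + o*C = 131 + 32*(-3) = 131 - 96 = 35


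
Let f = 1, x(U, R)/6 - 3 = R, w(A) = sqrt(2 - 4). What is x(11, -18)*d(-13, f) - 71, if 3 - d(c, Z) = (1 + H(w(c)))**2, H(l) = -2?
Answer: -251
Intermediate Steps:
w(A) = I*sqrt(2) (w(A) = sqrt(-2) = I*sqrt(2))
x(U, R) = 18 + 6*R
d(c, Z) = 2 (d(c, Z) = 3 - (1 - 2)**2 = 3 - 1*(-1)**2 = 3 - 1*1 = 3 - 1 = 2)
x(11, -18)*d(-13, f) - 71 = (18 + 6*(-18))*2 - 71 = (18 - 108)*2 - 71 = -90*2 - 71 = -180 - 71 = -251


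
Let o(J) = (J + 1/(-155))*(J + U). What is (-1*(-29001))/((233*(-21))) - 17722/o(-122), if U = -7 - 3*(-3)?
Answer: -377396095/52875156 ≈ -7.1375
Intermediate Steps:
U = 2 (U = -7 + 9 = 2)
o(J) = (2 + J)*(-1/155 + J) (o(J) = (J + 1/(-155))*(J + 2) = (J - 1/155)*(2 + J) = (-1/155 + J)*(2 + J) = (2 + J)*(-1/155 + J))
(-1*(-29001))/((233*(-21))) - 17722/o(-122) = (-1*(-29001))/((233*(-21))) - 17722/(-2/155 + (-122)**2 + (309/155)*(-122)) = 29001/(-4893) - 17722/(-2/155 + 14884 - 37698/155) = 29001*(-1/4893) - 17722/453864/31 = -1381/233 - 17722*31/453864 = -1381/233 - 274691/226932 = -377396095/52875156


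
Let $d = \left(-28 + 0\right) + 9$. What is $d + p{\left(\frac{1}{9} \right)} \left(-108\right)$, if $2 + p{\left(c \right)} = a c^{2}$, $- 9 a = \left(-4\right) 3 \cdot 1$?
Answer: $\frac{1757}{9} \approx 195.22$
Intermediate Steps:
$d = -19$ ($d = -28 + 9 = -19$)
$a = \frac{4}{3}$ ($a = - \frac{\left(-4\right) 3 \cdot 1}{9} = - \frac{\left(-12\right) 1}{9} = \left(- \frac{1}{9}\right) \left(-12\right) = \frac{4}{3} \approx 1.3333$)
$p{\left(c \right)} = -2 + \frac{4 c^{2}}{3}$
$d + p{\left(\frac{1}{9} \right)} \left(-108\right) = -19 + \left(-2 + \frac{4 \left(\frac{1}{9}\right)^{2}}{3}\right) \left(-108\right) = -19 + \left(-2 + \frac{4}{3 \cdot 81}\right) \left(-108\right) = -19 + \left(-2 + \frac{4}{3} \cdot \frac{1}{81}\right) \left(-108\right) = -19 + \left(-2 + \frac{4}{243}\right) \left(-108\right) = -19 - - \frac{1928}{9} = -19 + \frac{1928}{9} = \frac{1757}{9}$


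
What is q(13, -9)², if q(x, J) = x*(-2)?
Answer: 676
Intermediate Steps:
q(x, J) = -2*x
q(13, -9)² = (-2*13)² = (-26)² = 676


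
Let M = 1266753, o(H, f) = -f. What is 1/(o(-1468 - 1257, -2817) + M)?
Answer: 1/1269570 ≈ 7.8767e-7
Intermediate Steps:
1/(o(-1468 - 1257, -2817) + M) = 1/(-1*(-2817) + 1266753) = 1/(2817 + 1266753) = 1/1269570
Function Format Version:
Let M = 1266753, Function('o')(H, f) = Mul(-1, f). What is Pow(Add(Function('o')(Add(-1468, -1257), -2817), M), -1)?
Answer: Rational(1, 1269570) ≈ 7.8767e-7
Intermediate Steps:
Pow(Add(Function('o')(Add(-1468, -1257), -2817), M), -1) = Pow(Add(Mul(-1, -2817), 1266753), -1) = Pow(Add(2817, 1266753), -1) = Pow(1269570, -1) = Rational(1, 1269570)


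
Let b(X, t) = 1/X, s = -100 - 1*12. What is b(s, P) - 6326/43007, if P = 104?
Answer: -751519/4816784 ≈ -0.15602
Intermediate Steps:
s = -112 (s = -100 - 12 = -112)
b(s, P) - 6326/43007 = 1/(-112) - 6326/43007 = -1/112 - 6326*1/43007 = -1/112 - 6326/43007 = -751519/4816784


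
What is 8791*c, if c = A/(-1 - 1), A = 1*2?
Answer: -8791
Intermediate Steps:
A = 2
c = -1 (c = 2/(-1 - 1) = 2/(-2) = 2*(-1/2) = -1)
8791*c = 8791*(-1) = -8791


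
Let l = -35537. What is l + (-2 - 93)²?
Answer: -26512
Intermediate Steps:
l + (-2 - 93)² = -35537 + (-2 - 93)² = -35537 + (-95)² = -35537 + 9025 = -26512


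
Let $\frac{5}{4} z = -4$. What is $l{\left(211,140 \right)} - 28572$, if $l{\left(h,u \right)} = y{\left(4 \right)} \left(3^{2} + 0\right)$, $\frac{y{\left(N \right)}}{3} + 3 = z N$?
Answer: $- \frac{144993}{5} \approx -28999.0$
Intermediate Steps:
$z = - \frac{16}{5}$ ($z = \frac{4}{5} \left(-4\right) = - \frac{16}{5} \approx -3.2$)
$y{\left(N \right)} = -9 - \frac{48 N}{5}$ ($y{\left(N \right)} = -9 + 3 \left(- \frac{16 N}{5}\right) = -9 - \frac{48 N}{5}$)
$l{\left(h,u \right)} = - \frac{2133}{5}$ ($l{\left(h,u \right)} = \left(-9 - \frac{192}{5}\right) \left(3^{2} + 0\right) = \left(-9 - \frac{192}{5}\right) \left(9 + 0\right) = \left(- \frac{237}{5}\right) 9 = - \frac{2133}{5}$)
$l{\left(211,140 \right)} - 28572 = - \frac{2133}{5} - 28572 = - \frac{144993}{5}$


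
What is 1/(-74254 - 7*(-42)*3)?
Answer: -1/73372 ≈ -1.3629e-5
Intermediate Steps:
1/(-74254 - 7*(-42)*3) = 1/(-74254 + 294*3) = 1/(-74254 + 882) = 1/(-73372) = -1/73372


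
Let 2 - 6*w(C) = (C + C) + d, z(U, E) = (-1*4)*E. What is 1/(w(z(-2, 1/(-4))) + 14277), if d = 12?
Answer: 1/14275 ≈ 7.0053e-5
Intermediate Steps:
z(U, E) = -4*E
w(C) = -5/3 - C/3 (w(C) = ⅓ - ((C + C) + 12)/6 = ⅓ - (2*C + 12)/6 = ⅓ - (12 + 2*C)/6 = ⅓ + (-2 - C/3) = -5/3 - C/3)
1/(w(z(-2, 1/(-4))) + 14277) = 1/((-5/3 - (-4)/(3*(-4))) + 14277) = 1/((-5/3 - (-4)*(-1)/(3*4)) + 14277) = 1/((-5/3 - ⅓*1) + 14277) = 1/((-5/3 - ⅓) + 14277) = 1/(-2 + 14277) = 1/14275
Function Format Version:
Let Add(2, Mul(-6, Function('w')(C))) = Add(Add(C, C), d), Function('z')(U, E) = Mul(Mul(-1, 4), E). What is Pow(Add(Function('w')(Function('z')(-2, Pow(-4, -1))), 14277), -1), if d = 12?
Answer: Rational(1, 14275) ≈ 7.0053e-5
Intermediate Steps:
Function('z')(U, E) = Mul(-4, E)
Function('w')(C) = Add(Rational(-5, 3), Mul(Rational(-1, 3), C)) (Function('w')(C) = Add(Rational(1, 3), Mul(Rational(-1, 6), Add(Add(C, C), 12))) = Add(Rational(1, 3), Mul(Rational(-1, 6), Add(Mul(2, C), 12))) = Add(Rational(1, 3), Mul(Rational(-1, 6), Add(12, Mul(2, C)))) = Add(Rational(1, 3), Add(-2, Mul(Rational(-1, 3), C))) = Add(Rational(-5, 3), Mul(Rational(-1, 3), C)))
Pow(Add(Function('w')(Function('z')(-2, Pow(-4, -1))), 14277), -1) = Pow(Add(Add(Rational(-5, 3), Mul(Rational(-1, 3), Mul(-4, Pow(-4, -1)))), 14277), -1) = Pow(Add(Add(Rational(-5, 3), Mul(Rational(-1, 3), Mul(-4, Rational(-1, 4)))), 14277), -1) = Pow(Add(Add(Rational(-5, 3), Mul(Rational(-1, 3), 1)), 14277), -1) = Pow(Add(Add(Rational(-5, 3), Rational(-1, 3)), 14277), -1) = Pow(Add(-2, 14277), -1) = Pow(14275, -1) = Rational(1, 14275)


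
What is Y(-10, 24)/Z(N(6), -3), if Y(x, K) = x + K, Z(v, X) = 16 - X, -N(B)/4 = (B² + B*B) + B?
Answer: 14/19 ≈ 0.73684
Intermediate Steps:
N(B) = -8*B² - 4*B (N(B) = -4*((B² + B*B) + B) = -4*((B² + B²) + B) = -4*(2*B² + B) = -4*(B + 2*B²) = -8*B² - 4*B)
Y(x, K) = K + x
Y(-10, 24)/Z(N(6), -3) = (24 - 10)/(16 - 1*(-3)) = 14/(16 + 3) = 14/19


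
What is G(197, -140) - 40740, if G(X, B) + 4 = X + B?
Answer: -40687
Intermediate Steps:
G(X, B) = -4 + B + X (G(X, B) = -4 + (X + B) = -4 + (B + X) = -4 + B + X)
G(197, -140) - 40740 = (-4 - 140 + 197) - 40740 = 53 - 40740 = -40687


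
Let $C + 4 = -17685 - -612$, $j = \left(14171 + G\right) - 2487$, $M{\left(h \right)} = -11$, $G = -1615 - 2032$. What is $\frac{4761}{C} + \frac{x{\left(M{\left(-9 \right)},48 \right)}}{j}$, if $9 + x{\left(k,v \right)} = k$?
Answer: $- \frac{38605697}{137247849} \approx -0.28128$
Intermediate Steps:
$G = -3647$
$x{\left(k,v \right)} = -9 + k$
$j = 8037$ ($j = \left(14171 - 3647\right) - 2487 = 10524 - 2487 = 8037$)
$C = -17077$ ($C = -4 - 17073 = -17077$)
$\frac{4761}{C} + \frac{x{\left(M{\left(-9 \right)},48 \right)}}{j} = \frac{4761}{-17077} + \frac{-9 - 11}{8037} = 4761 \left(- \frac{1}{17077}\right) - \frac{20}{8037} = - \frac{4761}{17077} - \frac{20}{8037} = - \frac{38605697}{137247849}$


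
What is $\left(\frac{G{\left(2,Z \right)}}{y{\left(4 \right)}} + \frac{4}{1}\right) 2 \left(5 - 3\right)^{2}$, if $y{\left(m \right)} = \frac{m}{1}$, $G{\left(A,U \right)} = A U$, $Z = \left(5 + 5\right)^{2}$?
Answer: $432$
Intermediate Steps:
$Z = 100$ ($Z = 10^{2} = 100$)
$y{\left(m \right)} = m$ ($y{\left(m \right)} = m 1 = m$)
$\left(\frac{G{\left(2,Z \right)}}{y{\left(4 \right)}} + \frac{4}{1}\right) 2 \left(5 - 3\right)^{2} = \left(\frac{2 \cdot 100}{4} + \frac{4}{1}\right) 2 \left(5 - 3\right)^{2} = \left(200 \cdot \frac{1}{4} + 4 \cdot 1\right) 2 \cdot 2^{2} = \left(50 + 4\right) 2 \cdot 4 = 54 \cdot 2 \cdot 4 = 108 \cdot 4 = 432$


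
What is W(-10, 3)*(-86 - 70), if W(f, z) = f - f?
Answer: 0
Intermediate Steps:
W(f, z) = 0
W(-10, 3)*(-86 - 70) = 0*(-86 - 70) = 0*(-156) = 0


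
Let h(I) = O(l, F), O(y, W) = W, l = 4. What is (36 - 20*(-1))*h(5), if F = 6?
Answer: 336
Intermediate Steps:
h(I) = 6
(36 - 20*(-1))*h(5) = (36 - 20*(-1))*6 = (36 + 20)*6 = 56*6 = 336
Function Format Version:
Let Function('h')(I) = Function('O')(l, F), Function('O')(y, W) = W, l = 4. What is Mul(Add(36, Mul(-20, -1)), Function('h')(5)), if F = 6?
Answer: 336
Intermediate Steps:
Function('h')(I) = 6
Mul(Add(36, Mul(-20, -1)), Function('h')(5)) = Mul(Add(36, Mul(-20, -1)), 6) = Mul(Add(36, 20), 6) = Mul(56, 6) = 336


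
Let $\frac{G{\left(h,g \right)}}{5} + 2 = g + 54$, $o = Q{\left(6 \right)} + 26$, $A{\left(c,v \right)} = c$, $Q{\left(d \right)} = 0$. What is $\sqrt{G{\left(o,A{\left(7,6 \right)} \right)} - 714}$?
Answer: $i \sqrt{419} \approx 20.469 i$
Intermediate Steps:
$o = 26$ ($o = 0 + 26 = 26$)
$G{\left(h,g \right)} = 260 + 5 g$ ($G{\left(h,g \right)} = -10 + 5 \left(g + 54\right) = -10 + 5 \left(54 + g\right) = -10 + \left(270 + 5 g\right) = 260 + 5 g$)
$\sqrt{G{\left(o,A{\left(7,6 \right)} \right)} - 714} = \sqrt{\left(260 + 5 \cdot 7\right) - 714} = \sqrt{\left(260 + 35\right) - 714} = \sqrt{295 - 714} = \sqrt{-419} = i \sqrt{419}$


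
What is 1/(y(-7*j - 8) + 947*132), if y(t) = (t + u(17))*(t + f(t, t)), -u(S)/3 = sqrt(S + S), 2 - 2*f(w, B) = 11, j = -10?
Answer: 257138/33057952097 + 345*sqrt(34)/33057952097 ≈ 7.8392e-6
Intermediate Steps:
f(w, B) = -9/2 (f(w, B) = 1 - 1/2*11 = 1 - 11/2 = -9/2)
u(S) = -3*sqrt(2)*sqrt(S) (u(S) = -3*sqrt(S + S) = -3*sqrt(2)*sqrt(S))
y(t) = (-9/2 + t)*(t - 3*sqrt(34)) (y(t) = (t - 3*sqrt(2)*sqrt(17))*(t - 9/2) = (t - 3*sqrt(34))*(-9/2 + t) = (-9/2 + t)*(t - 3*sqrt(34)))
1/(y(-7*j - 8) + 947*132) = 1/(((-7*(-10) - 8)**2 - 9*(-7*(-10) - 8)/2 + 27*sqrt(34)/2 - 3*(-7*(-10) - 8)*sqrt(34)) + 947*132) = 1/(((70 - 8)**2 - 9*(70 - 8)/2 + 27*sqrt(34)/2 - 3*(70 - 8)*sqrt(34)) + 125004) = 1/((62**2 - 9/2*62 + 27*sqrt(34)/2 - 3*62*sqrt(34)) + 125004) = 1/((3844 - 279 + 27*sqrt(34)/2 - 186*sqrt(34)) + 125004) = 1/((3565 - 345*sqrt(34)/2) + 125004) = 1/(128569 - 345*sqrt(34)/2)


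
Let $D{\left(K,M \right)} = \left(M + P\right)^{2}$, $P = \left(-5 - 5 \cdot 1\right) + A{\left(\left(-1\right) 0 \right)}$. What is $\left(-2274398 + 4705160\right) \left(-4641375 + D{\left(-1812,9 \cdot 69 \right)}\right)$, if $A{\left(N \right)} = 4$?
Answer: $-10362703020300$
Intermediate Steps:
$P = -6$ ($P = \left(-5 - 5 \cdot 1\right) + 4 = \left(-5 - 5\right) + 4 = -10 + 4 = -6$)
$D{\left(K,M \right)} = \left(-6 + M\right)^{2}$ ($D{\left(K,M \right)} = \left(M - 6\right)^{2} = \left(-6 + M\right)^{2}$)
$\left(-2274398 + 4705160\right) \left(-4641375 + D{\left(-1812,9 \cdot 69 \right)}\right) = \left(-2274398 + 4705160\right) \left(-4641375 + \left(-6 + 9 \cdot 69\right)^{2}\right) = 2430762 \left(-4641375 + \left(-6 + 621\right)^{2}\right) = 2430762 \left(-4641375 + 615^{2}\right) = 2430762 \left(-4641375 + 378225\right) = 2430762 \left(-4263150\right) = -10362703020300$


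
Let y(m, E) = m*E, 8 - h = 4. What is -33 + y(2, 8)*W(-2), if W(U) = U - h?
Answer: -129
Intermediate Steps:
h = 4 (h = 8 - 1*4 = 8 - 4 = 4)
W(U) = -4 + U (W(U) = U - 1*4 = U - 4 = -4 + U)
y(m, E) = E*m
-33 + y(2, 8)*W(-2) = -33 + (8*2)*(-4 - 2) = -33 + 16*(-6) = -33 - 96 = -129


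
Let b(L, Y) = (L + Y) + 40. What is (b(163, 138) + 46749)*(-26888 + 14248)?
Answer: -595217600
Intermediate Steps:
b(L, Y) = 40 + L + Y
(b(163, 138) + 46749)*(-26888 + 14248) = ((40 + 163 + 138) + 46749)*(-26888 + 14248) = (341 + 46749)*(-12640) = 47090*(-12640) = -595217600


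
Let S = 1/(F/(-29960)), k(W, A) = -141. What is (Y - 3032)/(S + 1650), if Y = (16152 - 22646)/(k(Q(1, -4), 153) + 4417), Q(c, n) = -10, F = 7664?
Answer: -3106632577/1685764895 ≈ -1.8429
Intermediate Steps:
Y = -3247/2138 (Y = (16152 - 22646)/(-141 + 4417) = -6494/4276 = -6494*1/4276 = -3247/2138 ≈ -1.5187)
S = -3745/958 (S = 1/(7664/(-29960)) = 1/(7664*(-1/29960)) = 1/(-958/3745) = -3745/958 ≈ -3.9092)
(Y - 3032)/(S + 1650) = (-3247/2138 - 3032)/(-3745/958 + 1650) = -6485663/(2138*1576955/958) = -6485663/2138*958/1576955 = -3106632577/1685764895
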